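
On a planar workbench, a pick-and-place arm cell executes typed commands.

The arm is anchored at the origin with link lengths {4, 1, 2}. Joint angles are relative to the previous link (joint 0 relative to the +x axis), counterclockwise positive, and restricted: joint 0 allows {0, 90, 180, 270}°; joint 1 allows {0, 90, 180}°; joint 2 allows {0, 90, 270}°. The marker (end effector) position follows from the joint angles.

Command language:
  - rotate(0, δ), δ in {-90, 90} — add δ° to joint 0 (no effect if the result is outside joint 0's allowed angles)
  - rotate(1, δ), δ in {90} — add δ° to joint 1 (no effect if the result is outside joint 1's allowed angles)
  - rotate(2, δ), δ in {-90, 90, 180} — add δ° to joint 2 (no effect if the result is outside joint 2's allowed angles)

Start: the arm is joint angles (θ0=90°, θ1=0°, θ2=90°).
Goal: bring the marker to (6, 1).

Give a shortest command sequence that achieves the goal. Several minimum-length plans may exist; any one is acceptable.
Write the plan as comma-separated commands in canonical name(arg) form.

t0: joint angles (θ0=90°, θ1=0°, θ2=90°)
[1] after rotate(2, 180): joint angles (θ0=90°, θ1=0°, θ2=270°)
[2] after rotate(1, 90): joint angles (θ0=90°, θ1=90°, θ2=270°)
[3] after rotate(0, -90): joint angles (θ0=0°, θ1=90°, θ2=270°)
shorter routes all fall short; 3 is best.

rotate(2, 180), rotate(1, 90), rotate(0, -90)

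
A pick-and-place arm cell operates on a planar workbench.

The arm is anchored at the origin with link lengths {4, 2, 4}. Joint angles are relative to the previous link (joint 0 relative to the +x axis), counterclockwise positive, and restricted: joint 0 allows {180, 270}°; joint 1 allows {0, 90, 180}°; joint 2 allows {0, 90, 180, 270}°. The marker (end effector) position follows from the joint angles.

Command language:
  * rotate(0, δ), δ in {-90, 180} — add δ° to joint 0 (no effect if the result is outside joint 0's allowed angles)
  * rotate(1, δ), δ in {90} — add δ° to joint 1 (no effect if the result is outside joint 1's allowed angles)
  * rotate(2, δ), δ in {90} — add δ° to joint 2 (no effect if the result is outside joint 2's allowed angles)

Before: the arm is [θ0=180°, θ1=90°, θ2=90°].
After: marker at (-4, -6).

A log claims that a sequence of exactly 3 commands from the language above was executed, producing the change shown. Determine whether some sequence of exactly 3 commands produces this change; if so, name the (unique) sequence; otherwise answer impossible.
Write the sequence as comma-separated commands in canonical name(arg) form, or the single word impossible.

rotate(2, 90), rotate(2, 90), rotate(2, 90)

t0: [θ0=180°, θ1=90°, θ2=90°]
[1] after rotate(2, 90): [θ0=180°, θ1=90°, θ2=180°]
[2] after rotate(2, 90): [θ0=180°, θ1=90°, θ2=270°]
[3] after rotate(2, 90): [θ0=180°, θ1=90°, θ2=0°]
no rival 3-sequence matches.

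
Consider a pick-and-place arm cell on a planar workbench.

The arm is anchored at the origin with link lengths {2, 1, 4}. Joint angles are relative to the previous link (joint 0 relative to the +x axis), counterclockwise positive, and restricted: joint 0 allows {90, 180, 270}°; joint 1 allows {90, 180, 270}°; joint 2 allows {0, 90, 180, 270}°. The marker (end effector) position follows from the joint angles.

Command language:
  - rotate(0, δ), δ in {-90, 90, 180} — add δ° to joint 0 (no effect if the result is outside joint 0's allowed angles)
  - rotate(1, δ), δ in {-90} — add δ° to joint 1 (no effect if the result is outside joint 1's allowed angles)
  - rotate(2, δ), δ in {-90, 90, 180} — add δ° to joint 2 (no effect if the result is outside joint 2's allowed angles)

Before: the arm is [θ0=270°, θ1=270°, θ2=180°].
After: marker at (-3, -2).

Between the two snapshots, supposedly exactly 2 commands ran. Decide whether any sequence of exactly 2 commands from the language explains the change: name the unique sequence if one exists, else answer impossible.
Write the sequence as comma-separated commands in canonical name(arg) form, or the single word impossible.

initial: [θ0=270°, θ1=270°, θ2=180°]
[1] after rotate(1, -90): [θ0=270°, θ1=180°, θ2=180°]
[2] after rotate(1, -90): [θ0=270°, θ1=90°, θ2=180°]
all 49 alternatives checked — unique.

rotate(1, -90), rotate(1, -90)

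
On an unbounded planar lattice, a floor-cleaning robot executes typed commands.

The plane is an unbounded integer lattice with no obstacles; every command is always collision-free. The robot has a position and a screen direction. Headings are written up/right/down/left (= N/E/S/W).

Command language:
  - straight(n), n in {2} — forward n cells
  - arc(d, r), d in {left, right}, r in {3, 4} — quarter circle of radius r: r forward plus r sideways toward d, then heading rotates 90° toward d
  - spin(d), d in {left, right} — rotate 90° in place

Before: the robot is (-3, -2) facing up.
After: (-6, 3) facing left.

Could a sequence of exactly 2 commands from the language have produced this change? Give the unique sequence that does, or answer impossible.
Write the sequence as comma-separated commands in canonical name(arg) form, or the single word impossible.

straight(2), arc(left, 3)

key: order matters: swapping straight(2) and arc(left, 3) lands elsewhere
initial: (-3, -2) facing up
1. straight(2) → (-3, 0) facing up
2. arc(left, 3) → (-6, 3) facing left
all 49 alternatives checked — unique.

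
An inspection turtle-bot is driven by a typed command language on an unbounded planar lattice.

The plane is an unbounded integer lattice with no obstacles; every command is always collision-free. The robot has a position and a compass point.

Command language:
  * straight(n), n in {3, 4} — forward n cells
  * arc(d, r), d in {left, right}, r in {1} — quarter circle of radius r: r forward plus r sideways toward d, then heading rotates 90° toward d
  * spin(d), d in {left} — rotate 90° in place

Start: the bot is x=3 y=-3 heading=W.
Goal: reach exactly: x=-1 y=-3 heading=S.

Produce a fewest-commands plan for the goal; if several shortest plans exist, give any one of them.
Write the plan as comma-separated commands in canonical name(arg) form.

t0: x=3 y=-3 heading=W
[1] after straight(4): x=-1 y=-3 heading=W
[2] after spin(left): x=-1 y=-3 heading=S
minimal: 2 command(s), checked below 2.

straight(4), spin(left)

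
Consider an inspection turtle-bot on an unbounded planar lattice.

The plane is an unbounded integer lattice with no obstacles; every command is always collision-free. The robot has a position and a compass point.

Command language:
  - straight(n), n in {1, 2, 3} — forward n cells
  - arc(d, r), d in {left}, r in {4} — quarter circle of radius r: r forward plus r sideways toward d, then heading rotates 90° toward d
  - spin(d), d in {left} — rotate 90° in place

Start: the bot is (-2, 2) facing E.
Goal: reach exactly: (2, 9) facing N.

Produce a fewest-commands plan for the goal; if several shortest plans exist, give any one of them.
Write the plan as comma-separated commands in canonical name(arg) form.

arc(left, 4), straight(3)

begin: (-2, 2) facing E
1. arc(left, 4) → (2, 6) facing N
2. straight(3) → (2, 9) facing N
shorter routes all fall short; 2 is best.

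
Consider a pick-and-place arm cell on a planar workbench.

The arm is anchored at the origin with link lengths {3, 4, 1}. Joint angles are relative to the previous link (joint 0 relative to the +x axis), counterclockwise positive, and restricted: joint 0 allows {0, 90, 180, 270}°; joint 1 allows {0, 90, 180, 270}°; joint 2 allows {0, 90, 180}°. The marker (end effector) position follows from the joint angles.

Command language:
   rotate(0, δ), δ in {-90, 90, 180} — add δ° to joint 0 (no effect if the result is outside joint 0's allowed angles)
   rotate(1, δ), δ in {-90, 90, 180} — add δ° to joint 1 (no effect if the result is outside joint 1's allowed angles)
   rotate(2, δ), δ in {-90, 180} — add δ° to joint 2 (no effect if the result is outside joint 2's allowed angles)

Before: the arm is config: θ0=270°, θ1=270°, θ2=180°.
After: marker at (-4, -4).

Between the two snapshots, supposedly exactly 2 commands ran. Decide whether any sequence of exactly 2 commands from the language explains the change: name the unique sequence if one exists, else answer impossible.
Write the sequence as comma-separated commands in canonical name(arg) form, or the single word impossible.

rotate(2, -90), rotate(2, 180)

key: running rotate(2, 180) before rotate(2, -90) would end elsewhere — order is forced
initial: config: θ0=270°, θ1=270°, θ2=180°
step 1 (rotate(2, -90)): config: θ0=270°, θ1=270°, θ2=90°
step 2 (rotate(2, 180)): config: θ0=270°, θ1=270°, θ2=90°
no other 2-command option fits: unique.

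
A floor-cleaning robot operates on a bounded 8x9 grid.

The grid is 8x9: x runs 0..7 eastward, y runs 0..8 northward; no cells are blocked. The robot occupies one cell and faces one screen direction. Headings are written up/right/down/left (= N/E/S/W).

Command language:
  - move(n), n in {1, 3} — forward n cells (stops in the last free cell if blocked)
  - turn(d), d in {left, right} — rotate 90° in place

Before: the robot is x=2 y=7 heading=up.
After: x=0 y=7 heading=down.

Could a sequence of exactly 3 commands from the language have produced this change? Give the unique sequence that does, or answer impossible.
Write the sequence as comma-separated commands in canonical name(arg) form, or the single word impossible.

key: move(3) runs into the grid edge before its full distance
begin: x=2 y=7 heading=up
step 1 (turn(left)): x=2 y=7 heading=left
step 2 (move(3)): x=0 y=7 heading=left
step 3 (turn(left)): x=0 y=7 heading=down
no rival 3-sequence matches.

turn(left), move(3), turn(left)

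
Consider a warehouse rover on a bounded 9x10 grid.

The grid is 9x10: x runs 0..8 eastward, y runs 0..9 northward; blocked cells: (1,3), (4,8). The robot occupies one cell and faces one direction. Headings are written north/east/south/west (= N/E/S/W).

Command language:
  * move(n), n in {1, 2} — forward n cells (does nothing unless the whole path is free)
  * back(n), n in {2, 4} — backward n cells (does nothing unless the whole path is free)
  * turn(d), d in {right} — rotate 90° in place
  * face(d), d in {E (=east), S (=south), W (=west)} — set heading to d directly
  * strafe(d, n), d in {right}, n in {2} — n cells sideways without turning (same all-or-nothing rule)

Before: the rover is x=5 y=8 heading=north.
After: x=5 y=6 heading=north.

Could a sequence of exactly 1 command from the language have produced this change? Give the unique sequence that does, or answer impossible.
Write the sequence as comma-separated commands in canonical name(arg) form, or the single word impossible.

back(2)

key: still facing N — the one step turns nothing
from: x=5 y=8 heading=north
step 1 (back(2)): x=5 y=6 heading=north
no other 1-command option fits: unique.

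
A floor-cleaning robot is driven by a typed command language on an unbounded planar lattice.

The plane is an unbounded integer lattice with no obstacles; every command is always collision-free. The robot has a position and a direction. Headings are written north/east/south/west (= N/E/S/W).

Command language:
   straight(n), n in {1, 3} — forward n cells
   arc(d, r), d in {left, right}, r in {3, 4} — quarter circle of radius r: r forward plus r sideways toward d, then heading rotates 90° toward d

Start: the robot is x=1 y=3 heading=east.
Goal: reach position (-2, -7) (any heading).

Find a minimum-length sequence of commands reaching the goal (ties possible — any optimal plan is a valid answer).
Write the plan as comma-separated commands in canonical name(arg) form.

t0: x=1 y=3 heading=east
1. arc(right, 4) → x=5 y=-1 heading=south
2. arc(right, 3) → x=2 y=-4 heading=west
3. straight(1) → x=1 y=-4 heading=west
4. arc(left, 3) → x=-2 y=-7 heading=south
nothing shorter than 4 reaches the goal.

arc(right, 4), arc(right, 3), straight(1), arc(left, 3)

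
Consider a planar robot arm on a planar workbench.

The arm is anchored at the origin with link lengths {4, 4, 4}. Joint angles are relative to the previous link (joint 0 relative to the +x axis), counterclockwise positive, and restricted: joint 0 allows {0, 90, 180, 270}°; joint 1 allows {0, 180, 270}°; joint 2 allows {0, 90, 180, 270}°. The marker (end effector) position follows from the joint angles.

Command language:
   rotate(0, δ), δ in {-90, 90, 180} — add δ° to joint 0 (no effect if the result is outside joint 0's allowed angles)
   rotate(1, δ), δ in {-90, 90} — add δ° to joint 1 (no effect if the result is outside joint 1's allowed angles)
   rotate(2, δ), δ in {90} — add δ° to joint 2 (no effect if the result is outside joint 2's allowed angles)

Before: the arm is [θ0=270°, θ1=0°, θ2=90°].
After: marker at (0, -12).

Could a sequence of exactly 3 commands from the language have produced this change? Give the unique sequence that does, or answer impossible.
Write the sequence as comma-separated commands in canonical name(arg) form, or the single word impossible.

begin: [θ0=270°, θ1=0°, θ2=90°]
[1] after rotate(2, 90): [θ0=270°, θ1=0°, θ2=180°]
[2] after rotate(2, 90): [θ0=270°, θ1=0°, θ2=270°]
[3] after rotate(2, 90): [θ0=270°, θ1=0°, θ2=0°]
all 216 alternatives checked — unique.

rotate(2, 90), rotate(2, 90), rotate(2, 90)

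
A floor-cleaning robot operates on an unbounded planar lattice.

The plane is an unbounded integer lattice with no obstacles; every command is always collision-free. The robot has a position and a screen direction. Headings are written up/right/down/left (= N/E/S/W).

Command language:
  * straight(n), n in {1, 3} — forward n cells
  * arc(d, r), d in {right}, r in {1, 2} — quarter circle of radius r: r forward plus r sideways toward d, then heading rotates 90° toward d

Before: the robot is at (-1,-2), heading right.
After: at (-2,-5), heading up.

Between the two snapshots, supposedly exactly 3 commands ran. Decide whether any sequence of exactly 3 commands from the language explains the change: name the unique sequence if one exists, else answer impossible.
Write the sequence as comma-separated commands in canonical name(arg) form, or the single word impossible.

arc(right, 2), arc(right, 2), arc(right, 1)

key: cell and facing (now N) both changed — the 3 commands mix motion and turning
initial: at (-1,-2), heading right
t=1 arc(right, 2) ⇒ at (1,-4), heading down
t=2 arc(right, 2) ⇒ at (-1,-6), heading left
t=3 arc(right, 1) ⇒ at (-2,-5), heading up
uniquely the one of 64 3-step routes that fits.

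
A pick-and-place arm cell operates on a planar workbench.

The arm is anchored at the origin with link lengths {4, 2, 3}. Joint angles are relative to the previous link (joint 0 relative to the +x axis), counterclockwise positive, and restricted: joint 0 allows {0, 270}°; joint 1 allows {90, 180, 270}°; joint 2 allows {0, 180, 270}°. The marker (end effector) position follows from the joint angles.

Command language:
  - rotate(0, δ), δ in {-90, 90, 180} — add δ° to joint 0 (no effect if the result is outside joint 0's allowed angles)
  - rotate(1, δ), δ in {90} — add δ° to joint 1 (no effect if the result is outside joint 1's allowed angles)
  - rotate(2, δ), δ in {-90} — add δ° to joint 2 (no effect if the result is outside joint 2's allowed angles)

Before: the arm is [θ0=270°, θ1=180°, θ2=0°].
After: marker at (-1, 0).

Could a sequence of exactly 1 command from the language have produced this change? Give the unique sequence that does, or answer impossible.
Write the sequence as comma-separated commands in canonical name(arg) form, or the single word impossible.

begin: [θ0=270°, θ1=180°, θ2=0°]
t=1 rotate(0, 90) ⇒ [θ0=0°, θ1=180°, θ2=0°]
no rival 1-sequence matches.

rotate(0, 90)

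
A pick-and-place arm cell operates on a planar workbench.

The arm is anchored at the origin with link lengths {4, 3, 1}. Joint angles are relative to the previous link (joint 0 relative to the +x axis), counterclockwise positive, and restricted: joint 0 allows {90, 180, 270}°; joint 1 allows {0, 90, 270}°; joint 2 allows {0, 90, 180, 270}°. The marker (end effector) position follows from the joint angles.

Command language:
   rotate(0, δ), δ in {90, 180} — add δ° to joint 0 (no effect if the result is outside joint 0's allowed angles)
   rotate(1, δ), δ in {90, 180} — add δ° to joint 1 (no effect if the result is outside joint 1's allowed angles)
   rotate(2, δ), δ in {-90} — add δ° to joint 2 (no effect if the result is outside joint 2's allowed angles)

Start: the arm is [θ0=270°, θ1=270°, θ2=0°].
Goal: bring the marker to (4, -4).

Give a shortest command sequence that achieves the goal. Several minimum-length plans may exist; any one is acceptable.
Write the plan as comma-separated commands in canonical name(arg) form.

rotate(1, 180)

initial: [θ0=270°, θ1=270°, θ2=0°]
[1] after rotate(1, 180): [θ0=270°, θ1=90°, θ2=0°]
shorter routes all fall short; 1 is best.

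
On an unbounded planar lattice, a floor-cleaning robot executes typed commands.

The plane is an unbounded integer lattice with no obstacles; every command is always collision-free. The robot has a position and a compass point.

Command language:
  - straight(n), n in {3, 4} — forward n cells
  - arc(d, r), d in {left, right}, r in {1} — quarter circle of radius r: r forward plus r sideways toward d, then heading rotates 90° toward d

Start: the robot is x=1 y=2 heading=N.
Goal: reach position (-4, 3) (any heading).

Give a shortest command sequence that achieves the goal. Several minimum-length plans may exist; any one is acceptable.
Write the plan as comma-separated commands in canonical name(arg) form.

from: x=1 y=2 heading=N
1. arc(left, 1) → x=0 y=3 heading=W
2. straight(4) → x=-4 y=3 heading=W
no 1-step plan works, so 2 is optimal.

arc(left, 1), straight(4)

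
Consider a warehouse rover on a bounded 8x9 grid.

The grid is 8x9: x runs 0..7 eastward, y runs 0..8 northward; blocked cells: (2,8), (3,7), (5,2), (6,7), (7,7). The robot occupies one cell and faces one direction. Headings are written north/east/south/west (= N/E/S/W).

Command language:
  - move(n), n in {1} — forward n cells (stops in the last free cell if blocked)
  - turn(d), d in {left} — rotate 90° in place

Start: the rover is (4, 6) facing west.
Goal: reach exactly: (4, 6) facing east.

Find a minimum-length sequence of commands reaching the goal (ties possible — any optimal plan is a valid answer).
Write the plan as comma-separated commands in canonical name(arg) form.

turn(left), turn(left)

start: (4, 6) facing west
t=1 turn(left) ⇒ (4, 6) facing south
t=2 turn(left) ⇒ (4, 6) facing east
shorter routes all fall short; 2 is best.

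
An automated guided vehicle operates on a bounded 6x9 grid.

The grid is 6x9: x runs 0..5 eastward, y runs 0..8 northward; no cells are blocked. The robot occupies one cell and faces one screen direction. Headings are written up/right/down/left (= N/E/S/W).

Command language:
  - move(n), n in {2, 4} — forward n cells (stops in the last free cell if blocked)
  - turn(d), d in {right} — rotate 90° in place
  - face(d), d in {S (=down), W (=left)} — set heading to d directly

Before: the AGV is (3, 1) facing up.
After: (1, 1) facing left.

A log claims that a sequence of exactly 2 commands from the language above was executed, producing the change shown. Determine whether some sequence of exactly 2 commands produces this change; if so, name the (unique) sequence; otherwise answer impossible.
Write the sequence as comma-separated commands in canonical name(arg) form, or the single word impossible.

key: cell and facing (now W) both changed — the 2 commands mix motion and turning
start: (3, 1) facing up
t=1 face(W) ⇒ (3, 1) facing left
t=2 move(2) ⇒ (1, 1) facing left
no rival 2-sequence matches.

face(W), move(2)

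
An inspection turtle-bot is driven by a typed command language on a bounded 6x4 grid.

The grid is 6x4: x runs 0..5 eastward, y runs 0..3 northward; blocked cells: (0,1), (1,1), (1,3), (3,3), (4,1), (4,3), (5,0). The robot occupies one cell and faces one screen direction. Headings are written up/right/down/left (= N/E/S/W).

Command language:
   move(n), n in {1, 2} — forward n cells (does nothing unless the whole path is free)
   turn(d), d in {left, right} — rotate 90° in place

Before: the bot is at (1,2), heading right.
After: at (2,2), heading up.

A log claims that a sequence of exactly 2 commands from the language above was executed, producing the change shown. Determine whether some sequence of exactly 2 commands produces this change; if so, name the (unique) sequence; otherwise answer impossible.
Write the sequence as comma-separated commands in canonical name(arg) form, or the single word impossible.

key: position moved to (2,2) AND the heading swung to N — translation plus rotation needed
t0: at (1,2), heading right
[1] after move(1): at (2,2), heading right
[2] after turn(left): at (2,2), heading up
all 16 alternatives checked — unique.

move(1), turn(left)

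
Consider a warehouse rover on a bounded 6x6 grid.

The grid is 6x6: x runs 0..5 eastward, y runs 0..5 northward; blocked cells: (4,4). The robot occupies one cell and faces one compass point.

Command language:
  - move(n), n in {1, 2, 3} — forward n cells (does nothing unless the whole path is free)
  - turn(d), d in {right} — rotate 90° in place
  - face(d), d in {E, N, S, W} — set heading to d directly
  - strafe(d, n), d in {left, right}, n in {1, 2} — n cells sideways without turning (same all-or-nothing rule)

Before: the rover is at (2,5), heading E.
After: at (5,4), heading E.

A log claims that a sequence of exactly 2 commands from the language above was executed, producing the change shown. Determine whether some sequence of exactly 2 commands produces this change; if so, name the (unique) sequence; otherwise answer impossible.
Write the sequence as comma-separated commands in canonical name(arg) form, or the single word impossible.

move(3), strafe(right, 1)

key: still facing E at the end — nothing in the sequence rotates
start: at (2,5), heading E
t=1 move(3) ⇒ at (5,5), heading E
t=2 strafe(right, 1) ⇒ at (5,4), heading E
no rival 2-sequence matches.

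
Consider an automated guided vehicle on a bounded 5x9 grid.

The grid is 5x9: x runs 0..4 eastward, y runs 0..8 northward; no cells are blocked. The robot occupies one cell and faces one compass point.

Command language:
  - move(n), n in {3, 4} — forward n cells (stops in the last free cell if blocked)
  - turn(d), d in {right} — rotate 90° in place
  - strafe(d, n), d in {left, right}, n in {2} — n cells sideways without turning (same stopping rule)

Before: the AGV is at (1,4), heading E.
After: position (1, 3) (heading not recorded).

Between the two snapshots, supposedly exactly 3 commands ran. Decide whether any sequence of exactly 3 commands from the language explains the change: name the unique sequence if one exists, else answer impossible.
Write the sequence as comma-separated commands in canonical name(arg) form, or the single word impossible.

key: order matters: swapping strafe(left, 2) and move(3) lands elsewhere
from: at (1,4), heading E
step 1 (strafe(left, 2)): at (1,6), heading E
step 2 (turn(right)): at (1,6), heading S
step 3 (move(3)): at (1,3), heading S
all 125 alternatives checked — unique.

strafe(left, 2), turn(right), move(3)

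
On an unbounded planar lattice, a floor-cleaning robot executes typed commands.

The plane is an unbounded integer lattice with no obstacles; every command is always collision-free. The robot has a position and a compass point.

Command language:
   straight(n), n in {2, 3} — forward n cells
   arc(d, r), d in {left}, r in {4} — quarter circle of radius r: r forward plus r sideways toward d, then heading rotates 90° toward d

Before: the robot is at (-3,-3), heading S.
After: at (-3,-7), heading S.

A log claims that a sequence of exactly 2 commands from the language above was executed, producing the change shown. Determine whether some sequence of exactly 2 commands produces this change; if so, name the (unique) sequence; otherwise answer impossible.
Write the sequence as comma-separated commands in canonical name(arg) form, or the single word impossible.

key: still facing S at the end — nothing in the sequence rotates
from: at (-3,-3), heading S
step 1 (straight(2)): at (-3,-5), heading S
step 2 (straight(2)): at (-3,-7), heading S
all 9 alternatives checked — unique.

straight(2), straight(2)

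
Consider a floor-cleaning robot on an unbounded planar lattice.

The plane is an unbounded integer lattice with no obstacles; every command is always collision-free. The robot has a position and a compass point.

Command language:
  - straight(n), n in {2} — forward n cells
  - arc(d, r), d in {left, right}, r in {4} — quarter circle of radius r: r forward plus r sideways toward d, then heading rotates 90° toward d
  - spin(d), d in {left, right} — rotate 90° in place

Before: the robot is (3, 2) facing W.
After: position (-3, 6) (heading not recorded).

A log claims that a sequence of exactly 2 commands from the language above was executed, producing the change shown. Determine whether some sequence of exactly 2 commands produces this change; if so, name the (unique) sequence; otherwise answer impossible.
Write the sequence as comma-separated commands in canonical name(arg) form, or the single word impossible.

key: running arc(right, 4) before straight(2) would end elsewhere — order is forced
t0: (3, 2) facing W
1. straight(2) → (1, 2) facing W
2. arc(right, 4) → (-3, 6) facing N
no rival 2-sequence matches.

straight(2), arc(right, 4)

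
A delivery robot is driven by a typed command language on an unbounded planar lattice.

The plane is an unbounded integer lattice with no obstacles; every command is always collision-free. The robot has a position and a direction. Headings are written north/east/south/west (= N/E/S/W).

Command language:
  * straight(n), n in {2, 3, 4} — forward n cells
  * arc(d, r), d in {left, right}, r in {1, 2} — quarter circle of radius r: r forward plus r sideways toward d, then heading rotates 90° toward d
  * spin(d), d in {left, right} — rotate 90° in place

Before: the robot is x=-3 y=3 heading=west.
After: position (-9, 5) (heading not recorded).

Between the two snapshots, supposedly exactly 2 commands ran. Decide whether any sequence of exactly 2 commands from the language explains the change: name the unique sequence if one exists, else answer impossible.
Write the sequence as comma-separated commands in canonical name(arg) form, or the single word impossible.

straight(4), arc(right, 2)

key: running arc(right, 2) before straight(4) would end elsewhere — order is forced
from: x=-3 y=3 heading=west
step 1 (straight(4)): x=-7 y=3 heading=west
step 2 (arc(right, 2)): x=-9 y=5 heading=north
all 81 alternatives checked — unique.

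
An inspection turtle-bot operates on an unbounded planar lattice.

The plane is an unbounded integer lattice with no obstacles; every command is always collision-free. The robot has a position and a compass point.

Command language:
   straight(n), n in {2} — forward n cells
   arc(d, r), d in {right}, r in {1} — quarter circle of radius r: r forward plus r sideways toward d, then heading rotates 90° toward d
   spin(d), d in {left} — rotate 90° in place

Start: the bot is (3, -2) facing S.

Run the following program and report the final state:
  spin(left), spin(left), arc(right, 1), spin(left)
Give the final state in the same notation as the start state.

(4, -1) facing N

from: (3, -2) facing S
[1] after spin(left): (3, -2) facing E
[2] after spin(left): (3, -2) facing N
[3] after arc(right, 1): (4, -1) facing E
[4] after spin(left): (4, -1) facing N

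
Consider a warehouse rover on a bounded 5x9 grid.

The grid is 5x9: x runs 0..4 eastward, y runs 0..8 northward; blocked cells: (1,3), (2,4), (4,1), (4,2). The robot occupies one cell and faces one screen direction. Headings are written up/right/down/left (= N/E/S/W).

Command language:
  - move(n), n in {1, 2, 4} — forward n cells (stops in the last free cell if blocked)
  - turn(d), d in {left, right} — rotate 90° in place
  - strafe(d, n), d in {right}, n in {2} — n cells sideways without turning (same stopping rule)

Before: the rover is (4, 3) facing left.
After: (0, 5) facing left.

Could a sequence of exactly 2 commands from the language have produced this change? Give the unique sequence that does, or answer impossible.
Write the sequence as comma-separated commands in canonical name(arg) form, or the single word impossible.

key: running move(4) before strafe(right, 2) would end elsewhere — order is forced
start: (4, 3) facing left
[1] after strafe(right, 2): (4, 5) facing left
[2] after move(4): (0, 5) facing left
no other 2-command option fits: unique.

strafe(right, 2), move(4)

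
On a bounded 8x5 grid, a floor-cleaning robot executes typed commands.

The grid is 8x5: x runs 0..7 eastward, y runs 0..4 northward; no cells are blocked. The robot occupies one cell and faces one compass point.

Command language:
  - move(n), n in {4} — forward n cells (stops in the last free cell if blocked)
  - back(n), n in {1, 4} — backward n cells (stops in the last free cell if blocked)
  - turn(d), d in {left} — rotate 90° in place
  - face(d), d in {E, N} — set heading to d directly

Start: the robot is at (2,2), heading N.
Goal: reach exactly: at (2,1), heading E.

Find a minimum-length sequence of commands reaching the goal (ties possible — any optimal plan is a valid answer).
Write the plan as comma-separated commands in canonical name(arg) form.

begin: at (2,2), heading N
step 1 (back(1)): at (2,1), heading N
step 2 (face(E)): at (2,1), heading E
shorter routes all fall short; 2 is best.

back(1), face(E)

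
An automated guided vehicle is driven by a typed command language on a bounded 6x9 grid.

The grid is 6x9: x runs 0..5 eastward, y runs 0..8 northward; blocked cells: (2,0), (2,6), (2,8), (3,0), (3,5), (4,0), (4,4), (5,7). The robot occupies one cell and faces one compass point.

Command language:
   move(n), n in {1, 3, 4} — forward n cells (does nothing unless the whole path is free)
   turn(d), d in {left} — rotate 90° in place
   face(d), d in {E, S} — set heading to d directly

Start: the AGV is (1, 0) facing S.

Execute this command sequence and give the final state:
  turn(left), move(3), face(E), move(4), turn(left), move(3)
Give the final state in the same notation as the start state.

start: (1, 0) facing S
[1] after turn(left): (1, 0) facing E
[2] after move(3): (1, 0) facing E
[3] after face(E): (1, 0) facing E
[4] after move(4): (1, 0) facing E
[5] after turn(left): (1, 0) facing N
[6] after move(3): (1, 3) facing N

(1, 3) facing N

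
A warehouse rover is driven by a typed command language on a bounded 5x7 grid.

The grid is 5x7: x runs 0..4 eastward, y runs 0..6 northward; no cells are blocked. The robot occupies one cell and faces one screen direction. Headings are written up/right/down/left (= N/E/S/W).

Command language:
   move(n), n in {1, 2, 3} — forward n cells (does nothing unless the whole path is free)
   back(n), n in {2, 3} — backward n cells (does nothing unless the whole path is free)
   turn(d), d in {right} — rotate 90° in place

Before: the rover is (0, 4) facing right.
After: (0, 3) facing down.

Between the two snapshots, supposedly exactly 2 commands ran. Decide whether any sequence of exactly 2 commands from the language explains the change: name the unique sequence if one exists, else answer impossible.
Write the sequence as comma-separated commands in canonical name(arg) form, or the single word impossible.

key: cell and facing (now S) both changed — the 2 commands mix motion and turning
t0: (0, 4) facing right
[1] after turn(right): (0, 4) facing down
[2] after move(1): (0, 3) facing down
all 36 alternatives checked — unique.

turn(right), move(1)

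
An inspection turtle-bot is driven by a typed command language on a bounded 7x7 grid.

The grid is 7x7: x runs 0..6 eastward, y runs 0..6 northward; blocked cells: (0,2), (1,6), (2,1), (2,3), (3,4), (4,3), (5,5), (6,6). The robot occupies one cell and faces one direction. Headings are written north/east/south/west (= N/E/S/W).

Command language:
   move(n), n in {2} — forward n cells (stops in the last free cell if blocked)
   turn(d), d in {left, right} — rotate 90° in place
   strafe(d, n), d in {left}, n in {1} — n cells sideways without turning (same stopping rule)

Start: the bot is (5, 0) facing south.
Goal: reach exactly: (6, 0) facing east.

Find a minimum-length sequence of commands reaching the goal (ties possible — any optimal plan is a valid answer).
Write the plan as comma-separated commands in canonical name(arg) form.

strafe(left, 1), turn(left)

t0: (5, 0) facing south
step 1 (strafe(left, 1)): (6, 0) facing south
step 2 (turn(left)): (6, 0) facing east
minimal: 2 command(s), checked below 2.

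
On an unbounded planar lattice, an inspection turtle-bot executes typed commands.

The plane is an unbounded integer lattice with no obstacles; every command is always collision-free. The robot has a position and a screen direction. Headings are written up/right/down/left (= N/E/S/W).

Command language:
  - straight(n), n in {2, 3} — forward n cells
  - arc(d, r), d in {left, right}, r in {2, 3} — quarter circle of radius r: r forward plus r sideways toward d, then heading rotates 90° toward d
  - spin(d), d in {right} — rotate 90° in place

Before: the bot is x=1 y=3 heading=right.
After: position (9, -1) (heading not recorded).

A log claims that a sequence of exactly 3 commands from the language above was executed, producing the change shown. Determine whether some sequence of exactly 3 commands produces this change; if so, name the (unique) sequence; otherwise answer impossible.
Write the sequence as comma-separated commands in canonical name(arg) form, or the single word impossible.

arc(right, 3), arc(left, 3), arc(left, 2)

key: order matters: swapping arc(right, 3) and arc(left, 2) lands elsewhere
from: x=1 y=3 heading=right
step 1 (arc(right, 3)): x=4 y=0 heading=down
step 2 (arc(left, 3)): x=7 y=-3 heading=right
step 3 (arc(left, 2)): x=9 y=-1 heading=up
uniquely the one of 343 3-step routes that fits.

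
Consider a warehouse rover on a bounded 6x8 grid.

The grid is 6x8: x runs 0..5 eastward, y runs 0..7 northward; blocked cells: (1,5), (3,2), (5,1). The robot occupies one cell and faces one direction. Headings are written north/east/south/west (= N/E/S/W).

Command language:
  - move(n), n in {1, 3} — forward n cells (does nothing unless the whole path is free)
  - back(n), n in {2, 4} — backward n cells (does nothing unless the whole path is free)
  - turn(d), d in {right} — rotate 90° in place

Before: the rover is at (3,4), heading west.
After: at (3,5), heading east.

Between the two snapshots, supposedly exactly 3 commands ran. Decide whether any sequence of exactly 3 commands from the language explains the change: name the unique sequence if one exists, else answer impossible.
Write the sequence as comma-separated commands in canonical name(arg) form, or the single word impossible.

key: cell and facing (now E) both changed — the 3 commands mix motion and turning
from: at (3,4), heading west
step 1 (turn(right)): at (3,4), heading north
step 2 (move(1)): at (3,5), heading north
step 3 (turn(right)): at (3,5), heading east
uniquely the one of 125 3-step routes that fits.

turn(right), move(1), turn(right)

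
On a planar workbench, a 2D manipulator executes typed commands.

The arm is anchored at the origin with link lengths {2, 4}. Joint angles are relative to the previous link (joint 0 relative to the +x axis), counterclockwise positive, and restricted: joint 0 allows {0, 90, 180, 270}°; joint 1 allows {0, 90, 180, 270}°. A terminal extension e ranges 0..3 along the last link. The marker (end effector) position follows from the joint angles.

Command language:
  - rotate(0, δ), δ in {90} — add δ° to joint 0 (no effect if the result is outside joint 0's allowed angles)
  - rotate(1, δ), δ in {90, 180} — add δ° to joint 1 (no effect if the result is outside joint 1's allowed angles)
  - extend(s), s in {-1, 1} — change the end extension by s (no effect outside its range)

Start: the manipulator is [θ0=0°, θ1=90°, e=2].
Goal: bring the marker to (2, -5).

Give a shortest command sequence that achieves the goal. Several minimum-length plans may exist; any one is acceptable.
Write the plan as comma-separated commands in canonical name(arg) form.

initial: [θ0=0°, θ1=90°, e=2]
step 1 (rotate(1, 180)): [θ0=0°, θ1=270°, e=2]
step 2 (extend(-1)): [θ0=0°, θ1=270°, e=1]
no 1-step plan works, so 2 is optimal.

rotate(1, 180), extend(-1)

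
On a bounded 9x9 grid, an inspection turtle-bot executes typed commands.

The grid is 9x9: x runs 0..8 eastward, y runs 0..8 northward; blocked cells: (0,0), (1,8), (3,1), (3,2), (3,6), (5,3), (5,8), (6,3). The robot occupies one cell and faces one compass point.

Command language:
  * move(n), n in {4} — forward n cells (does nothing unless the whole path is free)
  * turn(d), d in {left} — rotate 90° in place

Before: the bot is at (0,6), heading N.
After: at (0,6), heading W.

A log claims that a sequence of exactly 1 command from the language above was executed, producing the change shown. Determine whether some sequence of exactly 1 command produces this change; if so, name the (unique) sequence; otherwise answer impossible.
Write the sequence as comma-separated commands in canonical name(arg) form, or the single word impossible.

key: parked at (0,6) the whole time — nothing moves the robot
t0: at (0,6), heading N
step 1 (turn(left)): at (0,6), heading W
no rival 1-sequence matches.

turn(left)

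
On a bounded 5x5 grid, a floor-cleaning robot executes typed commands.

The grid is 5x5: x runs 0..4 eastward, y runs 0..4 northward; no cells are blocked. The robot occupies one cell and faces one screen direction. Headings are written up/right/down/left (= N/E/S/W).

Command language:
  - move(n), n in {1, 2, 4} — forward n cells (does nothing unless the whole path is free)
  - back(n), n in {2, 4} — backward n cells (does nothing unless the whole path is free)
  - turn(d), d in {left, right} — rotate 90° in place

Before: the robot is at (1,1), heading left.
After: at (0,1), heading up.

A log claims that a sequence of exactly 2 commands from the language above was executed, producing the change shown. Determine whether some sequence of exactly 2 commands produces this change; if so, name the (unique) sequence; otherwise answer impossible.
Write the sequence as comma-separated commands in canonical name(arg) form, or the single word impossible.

move(1), turn(right)

key: cell and facing (now N) both changed — the 2 commands mix motion and turning
begin: at (1,1), heading left
[1] after move(1): at (0,1), heading left
[2] after turn(right): at (0,1), heading up
no other 2-command option fits: unique.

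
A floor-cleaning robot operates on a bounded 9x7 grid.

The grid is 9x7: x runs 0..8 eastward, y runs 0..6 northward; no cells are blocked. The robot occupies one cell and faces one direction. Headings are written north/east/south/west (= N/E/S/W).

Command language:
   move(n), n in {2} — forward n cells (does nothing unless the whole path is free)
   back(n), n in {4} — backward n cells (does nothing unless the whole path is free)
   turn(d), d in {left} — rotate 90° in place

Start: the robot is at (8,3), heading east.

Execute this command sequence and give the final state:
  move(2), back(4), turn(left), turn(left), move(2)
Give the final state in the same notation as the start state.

t0: at (8,3), heading east
1. move(2) → at (8,3), heading east
2. back(4) → at (4,3), heading east
3. turn(left) → at (4,3), heading north
4. turn(left) → at (4,3), heading west
5. move(2) → at (2,3), heading west

at (2,3), heading west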